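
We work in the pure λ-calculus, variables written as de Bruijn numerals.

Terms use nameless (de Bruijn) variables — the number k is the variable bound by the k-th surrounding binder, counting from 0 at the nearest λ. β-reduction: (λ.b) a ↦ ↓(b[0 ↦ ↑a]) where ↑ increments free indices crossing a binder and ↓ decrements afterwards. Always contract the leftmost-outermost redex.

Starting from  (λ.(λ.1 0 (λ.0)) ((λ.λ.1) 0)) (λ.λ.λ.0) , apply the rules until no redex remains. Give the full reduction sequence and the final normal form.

  start: (λ.(λ.1 0 (λ.0)) ((λ.λ.1) 0)) (λ.λ.λ.0)
  [1] (λ.(λ.λ.λ.0) 0 (λ.0)) ((λ.λ.1) (λ.λ.λ.0))
  [2] (λ.λ.λ.0) ((λ.λ.1) (λ.λ.λ.0)) (λ.0)
  [3] (λ.λ.0) (λ.0)
  [4] λ.0

Answer: normal form = λ.0  (in 4 steps)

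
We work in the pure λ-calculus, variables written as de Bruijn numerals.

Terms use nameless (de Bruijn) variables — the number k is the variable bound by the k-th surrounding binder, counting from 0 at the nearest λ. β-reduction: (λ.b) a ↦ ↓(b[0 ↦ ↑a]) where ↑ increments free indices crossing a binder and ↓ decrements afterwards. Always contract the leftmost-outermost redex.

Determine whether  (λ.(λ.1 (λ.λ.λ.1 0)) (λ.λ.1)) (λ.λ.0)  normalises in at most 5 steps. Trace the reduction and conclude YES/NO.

  start: (λ.(λ.1 (λ.λ.λ.1 0)) (λ.λ.1)) (λ.λ.0)
  step 1: (λ.(λ.λ.0) (λ.λ.λ.1 0)) (λ.λ.1)
  step 2: (λ.λ.0) (λ.λ.λ.1 0)
  step 3: λ.0

Answer: YES — reaches normal form λ.0 in 3 ≤ 5 steps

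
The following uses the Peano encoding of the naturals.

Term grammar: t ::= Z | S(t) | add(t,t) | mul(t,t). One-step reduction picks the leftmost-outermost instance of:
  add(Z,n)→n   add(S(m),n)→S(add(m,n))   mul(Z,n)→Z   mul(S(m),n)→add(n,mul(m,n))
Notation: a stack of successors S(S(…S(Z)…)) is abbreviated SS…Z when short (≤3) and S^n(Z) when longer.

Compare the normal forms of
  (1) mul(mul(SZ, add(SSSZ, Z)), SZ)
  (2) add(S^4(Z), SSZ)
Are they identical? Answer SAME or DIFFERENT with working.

Answer: DIFFERENT — A ⇓ SSSZ, B ⇓ S^6(Z)

Reduction:
Term A:
  start: mul(mul(SZ, add(SSSZ, Z)), SZ)
  →1  mul(add(add(SSSZ, Z), mul(Z, add(SSSZ, Z))), SZ)
  →2  mul(add(S(add(SSZ, Z)), mul(Z, add(SSSZ, Z))), SZ)
  →3  mul(S(add(add(SSZ, Z), mul(Z, add(SSSZ, Z)))), SZ)
  →4  add(SZ, mul(add(add(SSZ, Z), mul(Z, add(SSSZ, Z))), SZ))
  →5  S(add(Z, mul(add(add(SSZ, Z), mul(Z, add(SSSZ, Z))), SZ)))
  →6  S(mul(add(add(SSZ, Z), mul(Z, add(SSSZ, Z))), SZ))
  →7  S(mul(add(S(add(SZ, Z)), mul(Z, add(SSSZ, Z))), SZ))
  →8  S(mul(S(add(add(SZ, Z), mul(Z, add(SSSZ, Z)))), SZ))
  →9  S(add(SZ, mul(add(add(SZ, Z), mul(Z, add(SSSZ, Z))), SZ)))
  →10  S(S(add(Z, mul(add(add(SZ, Z), mul(Z, add(SSSZ, Z))), SZ))))
  →11  S(S(mul(add(add(SZ, Z), mul(Z, add(SSSZ, Z))), SZ)))
  →12  S(S(mul(add(S(add(Z, Z)), mul(Z, add(SSSZ, Z))), SZ)))
  →13  S(S(mul(S(add(add(Z, Z), mul(Z, add(SSSZ, Z)))), SZ)))
  →14  S(S(add(SZ, mul(add(add(Z, Z), mul(Z, add(SSSZ, Z))), SZ))))
  →15  S(S(S(add(Z, mul(add(add(Z, Z), mul(Z, add(SSSZ, Z))), SZ)))))
  →16  S(S(S(mul(add(add(Z, Z), mul(Z, add(SSSZ, Z))), SZ))))
  →17  S(S(S(mul(add(Z, mul(Z, add(SSSZ, Z))), SZ))))
  →18  S(S(S(mul(mul(Z, add(SSSZ, Z)), SZ))))
  →19  S(S(S(mul(Z, SZ))))
  →20  SSSZ

Term B:
  start: add(S^4(Z), SSZ)
  →1  S(add(SSSZ, SSZ))
  →2  S(S(add(SSZ, SSZ)))
  →3  S(S(S(add(SZ, SSZ))))
  →4  S(S(S(S(add(Z, SSZ)))))
  →5  S^6(Z)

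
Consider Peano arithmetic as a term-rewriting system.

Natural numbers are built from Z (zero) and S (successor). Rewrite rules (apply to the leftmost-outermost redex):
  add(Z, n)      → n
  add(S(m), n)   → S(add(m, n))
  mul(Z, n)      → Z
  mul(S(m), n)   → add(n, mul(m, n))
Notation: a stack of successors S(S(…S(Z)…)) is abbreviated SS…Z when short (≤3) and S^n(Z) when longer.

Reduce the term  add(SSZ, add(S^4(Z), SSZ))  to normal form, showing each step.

  start: add(SSZ, add(S^4(Z), SSZ))
  →1  S(add(SZ, add(S^4(Z), SSZ)))
  →2  S(S(add(Z, add(S^4(Z), SSZ))))
  →3  S(S(add(S^4(Z), SSZ)))
  →4  S(S(S(add(SSSZ, SSZ))))
  →5  S(S(S(S(add(SSZ, SSZ)))))
  →6  S(S(S(S(S(add(SZ, SSZ))))))
  →7  S(S(S(S(S(S(add(Z, SSZ)))))))
  →8  S^8(Z)

Answer: normal form = S^8(Z)  (in 8 steps)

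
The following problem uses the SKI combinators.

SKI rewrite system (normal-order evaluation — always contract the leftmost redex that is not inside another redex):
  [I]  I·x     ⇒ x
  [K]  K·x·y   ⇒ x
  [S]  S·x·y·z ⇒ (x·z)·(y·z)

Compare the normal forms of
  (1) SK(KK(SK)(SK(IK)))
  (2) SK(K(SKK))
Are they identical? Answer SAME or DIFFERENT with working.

Term A:
  start: SK(KK(SK)(SK(IK)))
  →1  SK(K(SK(IK)))
  →2  SK(K(SKK))

Term B:
  start: SK(K(SKK))

Answer: SAME — A ⇓ SK(K(SKK)), B ⇓ SK(K(SKK))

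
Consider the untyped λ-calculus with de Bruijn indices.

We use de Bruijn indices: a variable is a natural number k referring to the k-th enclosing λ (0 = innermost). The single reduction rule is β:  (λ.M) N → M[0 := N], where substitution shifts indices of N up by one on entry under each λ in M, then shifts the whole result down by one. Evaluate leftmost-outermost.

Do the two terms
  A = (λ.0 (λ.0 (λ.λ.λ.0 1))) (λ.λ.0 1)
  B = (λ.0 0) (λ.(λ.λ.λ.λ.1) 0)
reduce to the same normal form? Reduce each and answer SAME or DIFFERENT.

Term A:
  start: (λ.0 (λ.0 (λ.λ.λ.0 1))) (λ.λ.0 1)
  →1  (λ.λ.0 1) (λ.0 (λ.λ.λ.0 1))
  →2  λ.0 (λ.0 (λ.λ.λ.0 1))

Term B:
  start: (λ.0 0) (λ.(λ.λ.λ.λ.1) 0)
  →1  (λ.(λ.λ.λ.λ.1) 0) (λ.(λ.λ.λ.λ.1) 0)
  →2  (λ.λ.λ.λ.1) (λ.(λ.λ.λ.λ.1) 0)
  →3  λ.λ.λ.1

Answer: DIFFERENT — A ⇓ λ.0 (λ.0 (λ.λ.λ.0 1)), B ⇓ λ.λ.λ.1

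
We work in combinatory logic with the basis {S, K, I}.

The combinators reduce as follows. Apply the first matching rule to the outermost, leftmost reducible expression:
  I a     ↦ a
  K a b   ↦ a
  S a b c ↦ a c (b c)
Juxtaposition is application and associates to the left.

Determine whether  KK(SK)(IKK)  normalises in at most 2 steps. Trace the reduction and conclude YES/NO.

  start: KK(SK)(IKK)
  [1] K(IKK)
  [2] K(KK)

Answer: YES — reaches normal form K(KK) in 2 ≤ 2 steps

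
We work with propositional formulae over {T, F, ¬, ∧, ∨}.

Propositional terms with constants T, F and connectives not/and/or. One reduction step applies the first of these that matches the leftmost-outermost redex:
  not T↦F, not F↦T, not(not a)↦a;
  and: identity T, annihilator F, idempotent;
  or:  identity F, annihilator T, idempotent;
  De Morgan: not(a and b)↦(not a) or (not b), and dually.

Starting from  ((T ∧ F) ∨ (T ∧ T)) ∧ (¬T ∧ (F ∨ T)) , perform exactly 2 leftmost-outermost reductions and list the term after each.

  start: ((T ∧ F) ∨ (T ∧ T)) ∧ (¬T ∧ (F ∨ T))
  step 1: (F ∨ (T ∧ T)) ∧ (¬T ∧ (F ∨ T))
  step 2: (T ∧ T) ∧ (¬T ∧ (F ∨ T))

Answer: after 2 steps: (T ∧ T) ∧ (¬T ∧ (F ∨ T))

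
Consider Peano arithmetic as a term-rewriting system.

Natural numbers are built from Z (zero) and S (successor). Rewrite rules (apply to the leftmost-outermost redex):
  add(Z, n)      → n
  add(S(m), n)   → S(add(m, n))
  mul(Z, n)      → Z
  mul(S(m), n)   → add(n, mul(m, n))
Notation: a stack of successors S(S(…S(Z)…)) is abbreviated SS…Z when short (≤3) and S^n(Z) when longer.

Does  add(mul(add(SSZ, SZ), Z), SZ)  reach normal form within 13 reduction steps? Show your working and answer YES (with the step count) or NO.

  start: add(mul(add(SSZ, SZ), Z), SZ)
  step 1: add(mul(S(add(SZ, SZ)), Z), SZ)
  step 2: add(add(Z, mul(add(SZ, SZ), Z)), SZ)
  step 3: add(mul(add(SZ, SZ), Z), SZ)
  step 4: add(mul(S(add(Z, SZ)), Z), SZ)
  step 5: add(add(Z, mul(add(Z, SZ), Z)), SZ)
  step 6: add(mul(add(Z, SZ), Z), SZ)
  step 7: add(mul(SZ, Z), SZ)
  step 8: add(add(Z, mul(Z, Z)), SZ)
  step 9: add(mul(Z, Z), SZ)
  step 10: add(Z, SZ)
  step 11: SZ

Answer: YES — reaches normal form SZ in 11 ≤ 13 steps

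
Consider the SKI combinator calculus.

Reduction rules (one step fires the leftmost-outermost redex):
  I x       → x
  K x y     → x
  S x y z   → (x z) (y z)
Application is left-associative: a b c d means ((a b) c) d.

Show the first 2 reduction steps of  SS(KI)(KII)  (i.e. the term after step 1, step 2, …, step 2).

Answer: after 2 steps: SI(KI(KII))

Working:
  start: SS(KI)(KII)
  →1  S(KII)(KI(KII))
  →2  SI(KI(KII))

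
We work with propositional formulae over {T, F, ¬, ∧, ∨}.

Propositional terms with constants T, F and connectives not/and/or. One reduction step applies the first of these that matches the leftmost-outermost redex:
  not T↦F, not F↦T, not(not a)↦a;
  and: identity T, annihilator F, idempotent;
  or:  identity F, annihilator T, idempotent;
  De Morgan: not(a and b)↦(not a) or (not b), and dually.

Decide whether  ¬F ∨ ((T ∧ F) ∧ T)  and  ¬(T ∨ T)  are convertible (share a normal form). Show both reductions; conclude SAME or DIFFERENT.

Term A:
  start: ¬F ∨ ((T ∧ F) ∧ T)
  step 1: T ∨ ((T ∧ F) ∧ T)
  step 2: T

Term B:
  start: ¬(T ∨ T)
  step 1: ¬T ∧ ¬T
  step 2: ¬T
  step 3: F

Answer: DIFFERENT — A ⇓ T, B ⇓ F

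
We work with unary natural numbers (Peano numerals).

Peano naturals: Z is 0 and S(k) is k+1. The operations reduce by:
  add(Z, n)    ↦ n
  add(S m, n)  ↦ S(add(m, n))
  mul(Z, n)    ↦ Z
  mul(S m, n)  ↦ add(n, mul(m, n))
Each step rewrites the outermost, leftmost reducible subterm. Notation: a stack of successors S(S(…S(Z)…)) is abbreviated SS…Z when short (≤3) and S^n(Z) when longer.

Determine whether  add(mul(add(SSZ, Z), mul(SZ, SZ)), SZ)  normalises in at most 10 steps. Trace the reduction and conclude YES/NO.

  start: add(mul(add(SSZ, Z), mul(SZ, SZ)), SZ)
  step 1: add(mul(S(add(SZ, Z)), mul(SZ, SZ)), SZ)
  step 2: add(add(mul(SZ, SZ), mul(add(SZ, Z), mul(SZ, SZ))), SZ)
  step 3: add(add(add(SZ, mul(Z, SZ)), mul(add(SZ, Z), mul(SZ, SZ))), SZ)
  step 4: add(add(S(add(Z, mul(Z, SZ))), mul(add(SZ, Z), mul(SZ, SZ))), SZ)
  step 5: add(S(add(add(Z, mul(Z, SZ)), mul(add(SZ, Z), mul(SZ, SZ)))), SZ)
  step 6: S(add(add(add(Z, mul(Z, SZ)), mul(add(SZ, Z), mul(SZ, SZ))), SZ))
  step 7: S(add(add(mul(Z, SZ), mul(add(SZ, Z), mul(SZ, SZ))), SZ))
  step 8: S(add(add(Z, mul(add(SZ, Z), mul(SZ, SZ))), SZ))
  step 9: S(add(mul(add(SZ, Z), mul(SZ, SZ)), SZ))
  step 10: S(add(mul(S(add(Z, Z)), mul(SZ, SZ)), SZ))

Answer: NO — after 10 steps the term is S(add(mul(S(add(Z, Z)), mul(SZ, SZ)), SZ)), not yet normal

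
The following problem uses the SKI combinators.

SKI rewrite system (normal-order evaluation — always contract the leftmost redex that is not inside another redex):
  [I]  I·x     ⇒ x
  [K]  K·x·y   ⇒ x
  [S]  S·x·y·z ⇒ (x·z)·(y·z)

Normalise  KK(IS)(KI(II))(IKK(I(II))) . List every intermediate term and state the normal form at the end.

  start: KK(IS)(KI(II))(IKK(I(II)))
  step 1: K(KI(II))(IKK(I(II)))
  step 2: KI(II)
  step 3: I

Answer: normal form = I  (in 3 steps)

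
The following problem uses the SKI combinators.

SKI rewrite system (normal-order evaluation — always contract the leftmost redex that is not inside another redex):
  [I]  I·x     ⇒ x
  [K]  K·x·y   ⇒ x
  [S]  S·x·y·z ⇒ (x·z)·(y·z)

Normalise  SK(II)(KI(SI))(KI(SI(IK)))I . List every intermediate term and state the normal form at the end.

Answer: normal form = I  (in 6 steps)

Working:
  start: SK(II)(KI(SI))(KI(SI(IK)))I
  [1] K(KI(SI))(II(KI(SI)))(KI(SI(IK)))I
  [2] KI(SI)(KI(SI(IK)))I
  [3] I(KI(SI(IK)))I
  [4] KI(SI(IK))I
  [5] II
  [6] I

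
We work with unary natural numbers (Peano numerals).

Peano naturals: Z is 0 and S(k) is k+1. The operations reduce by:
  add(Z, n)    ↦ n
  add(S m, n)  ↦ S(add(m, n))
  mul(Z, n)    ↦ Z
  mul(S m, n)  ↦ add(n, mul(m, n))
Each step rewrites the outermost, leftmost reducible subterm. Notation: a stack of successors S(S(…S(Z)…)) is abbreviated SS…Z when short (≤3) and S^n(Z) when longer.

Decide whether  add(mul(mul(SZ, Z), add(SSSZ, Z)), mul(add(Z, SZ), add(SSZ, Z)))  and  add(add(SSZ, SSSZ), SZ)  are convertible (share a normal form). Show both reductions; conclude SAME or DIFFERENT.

Term A:
  start: add(mul(mul(SZ, Z), add(SSSZ, Z)), mul(add(Z, SZ), add(SSZ, Z)))
  →1  add(mul(add(Z, mul(Z, Z)), add(SSSZ, Z)), mul(add(Z, SZ), add(SSZ, Z)))
  →2  add(mul(mul(Z, Z), add(SSSZ, Z)), mul(add(Z, SZ), add(SSZ, Z)))
  →3  add(mul(Z, add(SSSZ, Z)), mul(add(Z, SZ), add(SSZ, Z)))
  →4  add(Z, mul(add(Z, SZ), add(SSZ, Z)))
  →5  mul(add(Z, SZ), add(SSZ, Z))
  →6  mul(SZ, add(SSZ, Z))
  →7  add(add(SSZ, Z), mul(Z, add(SSZ, Z)))
  →8  add(S(add(SZ, Z)), mul(Z, add(SSZ, Z)))
  →9  S(add(add(SZ, Z), mul(Z, add(SSZ, Z))))
  →10  S(add(S(add(Z, Z)), mul(Z, add(SSZ, Z))))
  →11  S(S(add(add(Z, Z), mul(Z, add(SSZ, Z)))))
  →12  S(S(add(Z, mul(Z, add(SSZ, Z)))))
  →13  S(S(mul(Z, add(SSZ, Z))))
  →14  SSZ

Term B:
  start: add(add(SSZ, SSSZ), SZ)
  →1  add(S(add(SZ, SSSZ)), SZ)
  →2  S(add(add(SZ, SSSZ), SZ))
  →3  S(add(S(add(Z, SSSZ)), SZ))
  →4  S(S(add(add(Z, SSSZ), SZ)))
  →5  S(S(add(SSSZ, SZ)))
  →6  S(S(S(add(SSZ, SZ))))
  →7  S(S(S(S(add(SZ, SZ)))))
  →8  S(S(S(S(S(add(Z, SZ))))))
  →9  S^6(Z)

Answer: DIFFERENT — A ⇓ SSZ, B ⇓ S^6(Z)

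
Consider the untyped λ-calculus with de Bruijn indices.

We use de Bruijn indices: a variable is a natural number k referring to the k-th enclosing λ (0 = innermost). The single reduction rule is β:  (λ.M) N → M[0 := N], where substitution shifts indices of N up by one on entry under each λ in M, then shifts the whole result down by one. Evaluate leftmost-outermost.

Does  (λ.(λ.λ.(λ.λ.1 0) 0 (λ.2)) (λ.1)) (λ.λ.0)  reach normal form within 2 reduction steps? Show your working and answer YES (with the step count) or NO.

Answer: NO — after 2 steps the term is λ.(λ.λ.1 0) 0 (λ.λ.λ.λ.0), not yet normal

Reduction:
  start: (λ.(λ.λ.(λ.λ.1 0) 0 (λ.2)) (λ.1)) (λ.λ.0)
  step 1: (λ.λ.(λ.λ.1 0) 0 (λ.2)) (λ.λ.λ.0)
  step 2: λ.(λ.λ.1 0) 0 (λ.λ.λ.λ.0)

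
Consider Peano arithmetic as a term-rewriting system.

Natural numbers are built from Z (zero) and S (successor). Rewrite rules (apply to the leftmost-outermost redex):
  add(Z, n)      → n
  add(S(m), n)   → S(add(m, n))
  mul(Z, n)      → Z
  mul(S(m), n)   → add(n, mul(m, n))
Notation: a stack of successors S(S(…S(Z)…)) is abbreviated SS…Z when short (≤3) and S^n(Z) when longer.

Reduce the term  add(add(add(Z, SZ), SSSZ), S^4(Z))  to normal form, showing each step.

  start: add(add(add(Z, SZ), SSSZ), S^4(Z))
  step 1: add(add(SZ, SSSZ), S^4(Z))
  step 2: add(S(add(Z, SSSZ)), S^4(Z))
  step 3: S(add(add(Z, SSSZ), S^4(Z)))
  step 4: S(add(SSSZ, S^4(Z)))
  step 5: S(S(add(SSZ, S^4(Z))))
  step 6: S(S(S(add(SZ, S^4(Z)))))
  step 7: S(S(S(S(add(Z, S^4(Z))))))
  step 8: S^8(Z)

Answer: normal form = S^8(Z)  (in 8 steps)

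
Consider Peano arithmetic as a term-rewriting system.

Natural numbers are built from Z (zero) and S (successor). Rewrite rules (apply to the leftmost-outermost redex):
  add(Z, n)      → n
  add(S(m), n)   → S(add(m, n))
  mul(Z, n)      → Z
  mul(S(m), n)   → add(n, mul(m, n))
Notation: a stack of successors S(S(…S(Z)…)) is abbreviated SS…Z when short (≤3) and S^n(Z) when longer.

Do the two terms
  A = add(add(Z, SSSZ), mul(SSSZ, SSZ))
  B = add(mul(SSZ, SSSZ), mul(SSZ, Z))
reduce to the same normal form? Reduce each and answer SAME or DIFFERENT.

Term A:
  start: add(add(Z, SSSZ), mul(SSSZ, SSZ))
  [1] add(SSSZ, mul(SSSZ, SSZ))
  [2] S(add(SSZ, mul(SSSZ, SSZ)))
  [3] S(S(add(SZ, mul(SSSZ, SSZ))))
  [4] S(S(S(add(Z, mul(SSSZ, SSZ)))))
  [5] S(S(S(mul(SSSZ, SSZ))))
  [6] S(S(S(add(SSZ, mul(SSZ, SSZ)))))
  [7] S(S(S(S(add(SZ, mul(SSZ, SSZ))))))
  [8] S(S(S(S(S(add(Z, mul(SSZ, SSZ)))))))
  [9] S(S(S(S(S(mul(SSZ, SSZ))))))
  [10] S(S(S(S(S(add(SSZ, mul(SZ, SSZ)))))))
  [11] S(S(S(S(S(S(add(SZ, mul(SZ, SSZ))))))))
  [12] S(S(S(S(S(S(S(add(Z, mul(SZ, SSZ)))))))))
  [13] S(S(S(S(S(S(S(mul(SZ, SSZ))))))))
  [14] S(S(S(S(S(S(S(add(SSZ, mul(Z, SSZ)))))))))
  [15] S(S(S(S(S(S(S(S(add(SZ, mul(Z, SSZ))))))))))
  [16] S(S(S(S(S(S(S(S(S(add(Z, mul(Z, SSZ)))))))))))
  [17] S(S(S(S(S(S(S(S(S(mul(Z, SSZ))))))))))
  [18] S^9(Z)

Term B:
  start: add(mul(SSZ, SSSZ), mul(SSZ, Z))
  [1] add(add(SSSZ, mul(SZ, SSSZ)), mul(SSZ, Z))
  [2] add(S(add(SSZ, mul(SZ, SSSZ))), mul(SSZ, Z))
  [3] S(add(add(SSZ, mul(SZ, SSSZ)), mul(SSZ, Z)))
  [4] S(add(S(add(SZ, mul(SZ, SSSZ))), mul(SSZ, Z)))
  [5] S(S(add(add(SZ, mul(SZ, SSSZ)), mul(SSZ, Z))))
  [6] S(S(add(S(add(Z, mul(SZ, SSSZ))), mul(SSZ, Z))))
  [7] S(S(S(add(add(Z, mul(SZ, SSSZ)), mul(SSZ, Z)))))
  [8] S(S(S(add(mul(SZ, SSSZ), mul(SSZ, Z)))))
  [9] S(S(S(add(add(SSSZ, mul(Z, SSSZ)), mul(SSZ, Z)))))
  [10] S(S(S(add(S(add(SSZ, mul(Z, SSSZ))), mul(SSZ, Z)))))
  [11] S(S(S(S(add(add(SSZ, mul(Z, SSSZ)), mul(SSZ, Z))))))
  [12] S(S(S(S(add(S(add(SZ, mul(Z, SSSZ))), mul(SSZ, Z))))))
  [13] S(S(S(S(S(add(add(SZ, mul(Z, SSSZ)), mul(SSZ, Z)))))))
  [14] S(S(S(S(S(add(S(add(Z, mul(Z, SSSZ))), mul(SSZ, Z)))))))
  [15] S(S(S(S(S(S(add(add(Z, mul(Z, SSSZ)), mul(SSZ, Z))))))))
  [16] S(S(S(S(S(S(add(mul(Z, SSSZ), mul(SSZ, Z))))))))
  [17] S(S(S(S(S(S(add(Z, mul(SSZ, Z))))))))
  [18] S(S(S(S(S(S(mul(SSZ, Z)))))))
  [19] S(S(S(S(S(S(add(Z, mul(SZ, Z))))))))
  [20] S(S(S(S(S(S(mul(SZ, Z)))))))
  [21] S(S(S(S(S(S(add(Z, mul(Z, Z))))))))
  [22] S(S(S(S(S(S(mul(Z, Z)))))))
  [23] S^6(Z)

Answer: DIFFERENT — A ⇓ S^9(Z), B ⇓ S^6(Z)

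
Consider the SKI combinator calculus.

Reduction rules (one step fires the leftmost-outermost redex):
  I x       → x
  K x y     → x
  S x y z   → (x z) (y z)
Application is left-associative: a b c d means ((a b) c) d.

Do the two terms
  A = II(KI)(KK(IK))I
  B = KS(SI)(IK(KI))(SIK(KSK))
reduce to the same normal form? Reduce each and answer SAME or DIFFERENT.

Answer: DIFFERENT — A ⇓ I, B ⇓ S(K(KI))(S(KS))

Working:
Term A:
  start: II(KI)(KK(IK))I
  →1  I(KI)(KK(IK))I
  →2  KI(KK(IK))I
  →3  II
  →4  I

Term B:
  start: KS(SI)(IK(KI))(SIK(KSK))
  →1  S(IK(KI))(SIK(KSK))
  →2  S(K(KI))(SIK(KSK))
  →3  S(K(KI))(I(KSK)(K(KSK)))
  →4  S(K(KI))(KSK(K(KSK)))
  →5  S(K(KI))(S(K(KSK)))
  →6  S(K(KI))(S(KS))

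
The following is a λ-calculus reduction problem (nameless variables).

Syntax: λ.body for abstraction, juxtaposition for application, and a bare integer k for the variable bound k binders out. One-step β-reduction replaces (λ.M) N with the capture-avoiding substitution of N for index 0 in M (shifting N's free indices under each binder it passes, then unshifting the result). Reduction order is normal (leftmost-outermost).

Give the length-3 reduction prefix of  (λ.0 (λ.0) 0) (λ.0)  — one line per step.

Answer: after 3 steps: λ.0

Reduction:
  start: (λ.0 (λ.0) 0) (λ.0)
  →1  (λ.0) (λ.0) (λ.0)
  →2  (λ.0) (λ.0)
  →3  λ.0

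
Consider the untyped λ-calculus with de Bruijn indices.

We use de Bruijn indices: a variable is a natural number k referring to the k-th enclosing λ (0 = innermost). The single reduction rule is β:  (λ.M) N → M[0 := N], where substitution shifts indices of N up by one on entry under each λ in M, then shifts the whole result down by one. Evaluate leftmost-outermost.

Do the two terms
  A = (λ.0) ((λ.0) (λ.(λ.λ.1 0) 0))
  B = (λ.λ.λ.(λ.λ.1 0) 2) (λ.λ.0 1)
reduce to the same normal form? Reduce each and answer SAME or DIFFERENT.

Term A:
  start: (λ.0) ((λ.0) (λ.(λ.λ.1 0) 0))
  [1] (λ.0) (λ.(λ.λ.1 0) 0)
  [2] λ.(λ.λ.1 0) 0
  [3] λ.λ.1 0

Term B:
  start: (λ.λ.λ.(λ.λ.1 0) 2) (λ.λ.0 1)
  [1] λ.λ.(λ.λ.1 0) (λ.λ.0 1)
  [2] λ.λ.λ.(λ.λ.0 1) 0
  [3] λ.λ.λ.λ.0 1

Answer: DIFFERENT — A ⇓ λ.λ.1 0, B ⇓ λ.λ.λ.λ.0 1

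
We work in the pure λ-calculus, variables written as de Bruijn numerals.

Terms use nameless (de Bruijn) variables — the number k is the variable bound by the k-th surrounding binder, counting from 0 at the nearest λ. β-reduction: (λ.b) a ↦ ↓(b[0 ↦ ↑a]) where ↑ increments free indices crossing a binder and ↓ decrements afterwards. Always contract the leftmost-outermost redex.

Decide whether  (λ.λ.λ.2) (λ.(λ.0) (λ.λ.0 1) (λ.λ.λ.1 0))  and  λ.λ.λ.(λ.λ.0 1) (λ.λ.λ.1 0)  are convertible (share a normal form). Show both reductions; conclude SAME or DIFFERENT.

Answer: SAME — A ⇓ λ.λ.λ.λ.0 (λ.λ.λ.1 0), B ⇓ λ.λ.λ.λ.0 (λ.λ.λ.1 0)

Working:
Term A:
  start: (λ.λ.λ.2) (λ.(λ.0) (λ.λ.0 1) (λ.λ.λ.1 0))
  step 1: λ.λ.λ.(λ.0) (λ.λ.0 1) (λ.λ.λ.1 0)
  step 2: λ.λ.λ.(λ.λ.0 1) (λ.λ.λ.1 0)
  step 3: λ.λ.λ.λ.0 (λ.λ.λ.1 0)

Term B:
  start: λ.λ.λ.(λ.λ.0 1) (λ.λ.λ.1 0)
  step 1: λ.λ.λ.λ.0 (λ.λ.λ.1 0)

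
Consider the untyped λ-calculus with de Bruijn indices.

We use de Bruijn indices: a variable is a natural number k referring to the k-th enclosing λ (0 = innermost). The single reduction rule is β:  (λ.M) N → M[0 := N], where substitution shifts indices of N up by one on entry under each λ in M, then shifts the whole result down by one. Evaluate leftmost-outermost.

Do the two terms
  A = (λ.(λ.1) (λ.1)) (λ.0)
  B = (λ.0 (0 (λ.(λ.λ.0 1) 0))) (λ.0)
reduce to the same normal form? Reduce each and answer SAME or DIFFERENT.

Answer: DIFFERENT — A ⇓ λ.0, B ⇓ λ.λ.0 1

Working:
Term A:
  start: (λ.(λ.1) (λ.1)) (λ.0)
  step 1: (λ.λ.0) (λ.λ.0)
  step 2: λ.0

Term B:
  start: (λ.0 (0 (λ.(λ.λ.0 1) 0))) (λ.0)
  step 1: (λ.0) ((λ.0) (λ.(λ.λ.0 1) 0))
  step 2: (λ.0) (λ.(λ.λ.0 1) 0)
  step 3: λ.(λ.λ.0 1) 0
  step 4: λ.λ.0 1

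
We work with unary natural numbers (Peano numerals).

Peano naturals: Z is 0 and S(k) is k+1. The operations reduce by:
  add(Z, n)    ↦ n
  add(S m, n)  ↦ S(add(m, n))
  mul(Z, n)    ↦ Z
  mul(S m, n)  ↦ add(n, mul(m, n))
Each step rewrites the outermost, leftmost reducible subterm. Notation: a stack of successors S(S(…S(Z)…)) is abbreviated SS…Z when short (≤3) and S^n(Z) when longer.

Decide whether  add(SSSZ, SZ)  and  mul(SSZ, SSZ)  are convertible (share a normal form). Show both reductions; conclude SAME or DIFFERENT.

Answer: SAME — A ⇓ S^4(Z), B ⇓ S^4(Z)

Derivation:
Term A:
  start: add(SSSZ, SZ)
  [1] S(add(SSZ, SZ))
  [2] S(S(add(SZ, SZ)))
  [3] S(S(S(add(Z, SZ))))
  [4] S^4(Z)

Term B:
  start: mul(SSZ, SSZ)
  [1] add(SSZ, mul(SZ, SSZ))
  [2] S(add(SZ, mul(SZ, SSZ)))
  [3] S(S(add(Z, mul(SZ, SSZ))))
  [4] S(S(mul(SZ, SSZ)))
  [5] S(S(add(SSZ, mul(Z, SSZ))))
  [6] S(S(S(add(SZ, mul(Z, SSZ)))))
  [7] S(S(S(S(add(Z, mul(Z, SSZ))))))
  [8] S(S(S(S(mul(Z, SSZ)))))
  [9] S^4(Z)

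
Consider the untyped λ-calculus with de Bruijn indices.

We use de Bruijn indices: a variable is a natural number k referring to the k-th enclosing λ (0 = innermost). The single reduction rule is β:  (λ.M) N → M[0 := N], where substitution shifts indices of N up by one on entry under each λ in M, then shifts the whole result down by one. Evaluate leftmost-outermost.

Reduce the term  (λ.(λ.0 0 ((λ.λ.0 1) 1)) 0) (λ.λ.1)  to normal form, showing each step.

Answer: normal form = λ.λ.1  (in 4 steps)

Derivation:
  start: (λ.(λ.0 0 ((λ.λ.0 1) 1)) 0) (λ.λ.1)
  [1] (λ.0 0 ((λ.λ.0 1) (λ.λ.1))) (λ.λ.1)
  [2] (λ.λ.1) (λ.λ.1) ((λ.λ.0 1) (λ.λ.1))
  [3] (λ.λ.λ.1) ((λ.λ.0 1) (λ.λ.1))
  [4] λ.λ.1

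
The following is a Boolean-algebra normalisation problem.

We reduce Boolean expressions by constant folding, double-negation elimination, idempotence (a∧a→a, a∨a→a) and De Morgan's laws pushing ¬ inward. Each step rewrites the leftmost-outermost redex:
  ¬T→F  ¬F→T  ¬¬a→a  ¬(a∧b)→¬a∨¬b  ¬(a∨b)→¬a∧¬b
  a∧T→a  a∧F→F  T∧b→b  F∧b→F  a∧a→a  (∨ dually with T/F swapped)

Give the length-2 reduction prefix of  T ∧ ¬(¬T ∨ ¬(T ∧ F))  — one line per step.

  start: T ∧ ¬(¬T ∨ ¬(T ∧ F))
  [1] ¬(¬T ∨ ¬(T ∧ F))
  [2] ¬¬T ∧ ¬¬(T ∧ F)

Answer: after 2 steps: ¬¬T ∧ ¬¬(T ∧ F)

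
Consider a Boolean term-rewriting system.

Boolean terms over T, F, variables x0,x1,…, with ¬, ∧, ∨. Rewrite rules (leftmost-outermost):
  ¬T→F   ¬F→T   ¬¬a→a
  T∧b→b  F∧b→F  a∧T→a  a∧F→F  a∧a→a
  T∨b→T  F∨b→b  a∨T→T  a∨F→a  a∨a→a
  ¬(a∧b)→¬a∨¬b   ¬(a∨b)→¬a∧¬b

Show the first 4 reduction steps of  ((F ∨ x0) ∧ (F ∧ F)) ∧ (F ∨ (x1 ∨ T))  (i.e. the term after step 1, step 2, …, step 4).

  start: ((F ∨ x0) ∧ (F ∧ F)) ∧ (F ∨ (x1 ∨ T))
  [1] (x0 ∧ (F ∧ F)) ∧ (F ∨ (x1 ∨ T))
  [2] (x0 ∧ F) ∧ (F ∨ (x1 ∨ T))
  [3] F ∧ (F ∨ (x1 ∨ T))
  [4] F

Answer: after 4 steps: F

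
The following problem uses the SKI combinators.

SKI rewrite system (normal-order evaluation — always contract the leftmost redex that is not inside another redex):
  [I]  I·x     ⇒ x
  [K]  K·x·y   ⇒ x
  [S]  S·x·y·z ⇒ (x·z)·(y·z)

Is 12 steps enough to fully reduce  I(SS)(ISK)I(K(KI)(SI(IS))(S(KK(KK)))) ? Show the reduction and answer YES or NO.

  start: I(SS)(ISK)I(K(KI)(SI(IS))(S(KK(KK))))
  →1  SS(ISK)I(K(KI)(SI(IS))(S(KK(KK))))
  →2  SI(ISKI)(K(KI)(SI(IS))(S(KK(KK))))
  →3  I(K(KI)(SI(IS))(S(KK(KK))))(ISKI(K(KI)(SI(IS))(S(KK(KK)))))
  →4  K(KI)(SI(IS))(S(KK(KK)))(ISKI(K(KI)(SI(IS))(S(KK(KK)))))
  →5  KI(S(KK(KK)))(ISKI(K(KI)(SI(IS))(S(KK(KK)))))
  →6  I(ISKI(K(KI)(SI(IS))(S(KK(KK)))))
  →7  ISKI(K(KI)(SI(IS))(S(KK(KK))))
  →8  SKI(K(KI)(SI(IS))(S(KK(KK))))
  →9  K(K(KI)(SI(IS))(S(KK(KK))))(I(K(KI)(SI(IS))(S(KK(KK)))))
  →10  K(KI)(SI(IS))(S(KK(KK)))
  →11  KI(S(KK(KK)))
  →12  I

Answer: YES — reaches normal form I in 12 ≤ 12 steps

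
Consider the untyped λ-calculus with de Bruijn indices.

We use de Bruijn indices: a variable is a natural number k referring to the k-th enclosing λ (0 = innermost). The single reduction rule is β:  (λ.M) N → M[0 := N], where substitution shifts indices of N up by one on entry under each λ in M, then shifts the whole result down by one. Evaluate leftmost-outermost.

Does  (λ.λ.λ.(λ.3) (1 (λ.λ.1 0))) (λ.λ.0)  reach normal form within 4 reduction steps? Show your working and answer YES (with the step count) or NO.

  start: (λ.λ.λ.(λ.3) (1 (λ.λ.1 0))) (λ.λ.0)
  [1] λ.λ.(λ.λ.λ.0) (1 (λ.λ.1 0))
  [2] λ.λ.λ.λ.0

Answer: YES — reaches normal form λ.λ.λ.λ.0 in 2 ≤ 4 steps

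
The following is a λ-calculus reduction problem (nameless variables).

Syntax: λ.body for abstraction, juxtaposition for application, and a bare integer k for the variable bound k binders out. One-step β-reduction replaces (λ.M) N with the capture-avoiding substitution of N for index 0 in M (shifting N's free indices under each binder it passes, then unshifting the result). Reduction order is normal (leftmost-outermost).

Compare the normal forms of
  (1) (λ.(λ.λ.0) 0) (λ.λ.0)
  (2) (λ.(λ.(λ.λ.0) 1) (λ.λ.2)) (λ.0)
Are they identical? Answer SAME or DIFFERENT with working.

Answer: SAME — A ⇓ λ.0, B ⇓ λ.0

Working:
Term A:
  start: (λ.(λ.λ.0) 0) (λ.λ.0)
  step 1: (λ.λ.0) (λ.λ.0)
  step 2: λ.0

Term B:
  start: (λ.(λ.(λ.λ.0) 1) (λ.λ.2)) (λ.0)
  step 1: (λ.(λ.λ.0) (λ.0)) (λ.λ.λ.0)
  step 2: (λ.λ.0) (λ.0)
  step 3: λ.0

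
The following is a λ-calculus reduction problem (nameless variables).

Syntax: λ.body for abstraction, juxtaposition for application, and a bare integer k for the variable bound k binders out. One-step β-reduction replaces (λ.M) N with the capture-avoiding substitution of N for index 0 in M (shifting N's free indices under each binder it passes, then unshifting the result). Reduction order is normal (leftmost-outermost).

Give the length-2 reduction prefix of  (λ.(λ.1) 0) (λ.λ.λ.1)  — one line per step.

  start: (λ.(λ.1) 0) (λ.λ.λ.1)
  →1  (λ.λ.λ.λ.1) (λ.λ.λ.1)
  →2  λ.λ.λ.1

Answer: after 2 steps: λ.λ.λ.1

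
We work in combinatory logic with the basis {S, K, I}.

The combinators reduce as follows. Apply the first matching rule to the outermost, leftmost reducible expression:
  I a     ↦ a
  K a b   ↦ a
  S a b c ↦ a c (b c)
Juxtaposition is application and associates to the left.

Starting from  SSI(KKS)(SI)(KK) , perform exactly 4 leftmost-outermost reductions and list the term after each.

Answer: after 4 steps: SI(KK)

Derivation:
  start: SSI(KKS)(SI)(KK)
  [1] S(KKS)(I(KKS))(SI)(KK)
  [2] KKS(SI)(I(KKS)(SI))(KK)
  [3] K(SI)(I(KKS)(SI))(KK)
  [4] SI(KK)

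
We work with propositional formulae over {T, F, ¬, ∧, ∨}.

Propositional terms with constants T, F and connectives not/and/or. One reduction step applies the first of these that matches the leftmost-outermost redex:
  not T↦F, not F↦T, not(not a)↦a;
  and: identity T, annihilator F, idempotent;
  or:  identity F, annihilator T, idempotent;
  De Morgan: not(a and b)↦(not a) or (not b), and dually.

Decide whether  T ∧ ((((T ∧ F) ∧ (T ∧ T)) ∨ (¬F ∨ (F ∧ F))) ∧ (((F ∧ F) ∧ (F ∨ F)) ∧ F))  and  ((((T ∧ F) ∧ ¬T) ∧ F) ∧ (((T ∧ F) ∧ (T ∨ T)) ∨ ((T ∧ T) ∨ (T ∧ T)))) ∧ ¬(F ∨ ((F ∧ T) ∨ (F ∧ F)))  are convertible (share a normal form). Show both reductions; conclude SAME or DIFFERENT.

Answer: SAME — A ⇓ F, B ⇓ F

Working:
Term A:
  start: T ∧ ((((T ∧ F) ∧ (T ∧ T)) ∨ (¬F ∨ (F ∧ F))) ∧ (((F ∧ F) ∧ (F ∨ F)) ∧ F))
  [1] (((T ∧ F) ∧ (T ∧ T)) ∨ (¬F ∨ (F ∧ F))) ∧ (((F ∧ F) ∧ (F ∨ F)) ∧ F)
  [2] ((F ∧ (T ∧ T)) ∨ (¬F ∨ (F ∧ F))) ∧ (((F ∧ F) ∧ (F ∨ F)) ∧ F)
  [3] (F ∨ (¬F ∨ (F ∧ F))) ∧ (((F ∧ F) ∧ (F ∨ F)) ∧ F)
  [4] (¬F ∨ (F ∧ F)) ∧ (((F ∧ F) ∧ (F ∨ F)) ∧ F)
  [5] (T ∨ (F ∧ F)) ∧ (((F ∧ F) ∧ (F ∨ F)) ∧ F)
  [6] T ∧ (((F ∧ F) ∧ (F ∨ F)) ∧ F)
  [7] ((F ∧ F) ∧ (F ∨ F)) ∧ F
  [8] F

Term B:
  start: ((((T ∧ F) ∧ ¬T) ∧ F) ∧ (((T ∧ F) ∧ (T ∨ T)) ∨ ((T ∧ T) ∨ (T ∧ T)))) ∧ ¬(F ∨ ((F ∧ T) ∨ (F ∧ F)))
  [1] (F ∧ (((T ∧ F) ∧ (T ∨ T)) ∨ ((T ∧ T) ∨ (T ∧ T)))) ∧ ¬(F ∨ ((F ∧ T) ∨ (F ∧ F)))
  [2] F ∧ ¬(F ∨ ((F ∧ T) ∨ (F ∧ F)))
  [3] F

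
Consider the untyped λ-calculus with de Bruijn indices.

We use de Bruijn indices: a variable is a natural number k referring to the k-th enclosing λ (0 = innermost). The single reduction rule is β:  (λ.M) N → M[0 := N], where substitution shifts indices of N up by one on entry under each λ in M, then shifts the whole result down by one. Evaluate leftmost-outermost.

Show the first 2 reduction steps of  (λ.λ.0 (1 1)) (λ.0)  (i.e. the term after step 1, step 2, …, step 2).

Answer: after 2 steps: λ.0 (λ.0)

Reduction:
  start: (λ.λ.0 (1 1)) (λ.0)
  step 1: λ.0 ((λ.0) (λ.0))
  step 2: λ.0 (λ.0)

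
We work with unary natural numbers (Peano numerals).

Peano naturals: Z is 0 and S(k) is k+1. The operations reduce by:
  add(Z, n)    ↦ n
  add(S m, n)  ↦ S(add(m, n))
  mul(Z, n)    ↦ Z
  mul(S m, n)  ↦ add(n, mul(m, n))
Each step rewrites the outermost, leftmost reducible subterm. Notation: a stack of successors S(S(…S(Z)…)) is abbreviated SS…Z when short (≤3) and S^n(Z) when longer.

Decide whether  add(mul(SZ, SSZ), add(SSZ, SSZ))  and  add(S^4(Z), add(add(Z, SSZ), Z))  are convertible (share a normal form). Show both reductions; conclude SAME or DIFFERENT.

Term A:
  start: add(mul(SZ, SSZ), add(SSZ, SSZ))
  →1  add(add(SSZ, mul(Z, SSZ)), add(SSZ, SSZ))
  →2  add(S(add(SZ, mul(Z, SSZ))), add(SSZ, SSZ))
  →3  S(add(add(SZ, mul(Z, SSZ)), add(SSZ, SSZ)))
  →4  S(add(S(add(Z, mul(Z, SSZ))), add(SSZ, SSZ)))
  →5  S(S(add(add(Z, mul(Z, SSZ)), add(SSZ, SSZ))))
  →6  S(S(add(mul(Z, SSZ), add(SSZ, SSZ))))
  →7  S(S(add(Z, add(SSZ, SSZ))))
  →8  S(S(add(SSZ, SSZ)))
  →9  S(S(S(add(SZ, SSZ))))
  →10  S(S(S(S(add(Z, SSZ)))))
  →11  S^6(Z)

Term B:
  start: add(S^4(Z), add(add(Z, SSZ), Z))
  →1  S(add(SSSZ, add(add(Z, SSZ), Z)))
  →2  S(S(add(SSZ, add(add(Z, SSZ), Z))))
  →3  S(S(S(add(SZ, add(add(Z, SSZ), Z)))))
  →4  S(S(S(S(add(Z, add(add(Z, SSZ), Z))))))
  →5  S(S(S(S(add(add(Z, SSZ), Z)))))
  →6  S(S(S(S(add(SSZ, Z)))))
  →7  S(S(S(S(S(add(SZ, Z))))))
  →8  S(S(S(S(S(S(add(Z, Z)))))))
  →9  S^6(Z)

Answer: SAME — A ⇓ S^6(Z), B ⇓ S^6(Z)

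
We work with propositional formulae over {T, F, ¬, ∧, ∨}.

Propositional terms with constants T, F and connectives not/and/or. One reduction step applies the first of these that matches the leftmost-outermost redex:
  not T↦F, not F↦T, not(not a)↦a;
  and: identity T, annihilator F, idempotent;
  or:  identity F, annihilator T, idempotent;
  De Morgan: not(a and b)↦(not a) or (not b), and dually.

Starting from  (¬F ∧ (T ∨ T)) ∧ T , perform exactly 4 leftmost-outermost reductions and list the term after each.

Answer: after 4 steps: T

Reduction:
  start: (¬F ∧ (T ∨ T)) ∧ T
  step 1: ¬F ∧ (T ∨ T)
  step 2: T ∧ (T ∨ T)
  step 3: T ∨ T
  step 4: T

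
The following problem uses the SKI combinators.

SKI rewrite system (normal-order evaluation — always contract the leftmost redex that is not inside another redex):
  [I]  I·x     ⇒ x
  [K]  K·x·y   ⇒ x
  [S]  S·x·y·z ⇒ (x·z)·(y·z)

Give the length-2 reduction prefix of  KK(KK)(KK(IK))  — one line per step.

Answer: after 2 steps: KK

Reduction:
  start: KK(KK)(KK(IK))
  →1  K(KK(IK))
  →2  KK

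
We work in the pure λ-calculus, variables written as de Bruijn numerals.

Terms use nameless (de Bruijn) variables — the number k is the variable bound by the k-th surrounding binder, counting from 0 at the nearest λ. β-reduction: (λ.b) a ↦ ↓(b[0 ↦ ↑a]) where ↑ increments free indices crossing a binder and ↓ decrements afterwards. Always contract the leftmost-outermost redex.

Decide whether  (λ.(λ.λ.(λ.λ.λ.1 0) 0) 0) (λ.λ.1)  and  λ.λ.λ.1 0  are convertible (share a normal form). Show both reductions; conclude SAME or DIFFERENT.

Answer: SAME — A ⇓ λ.λ.λ.1 0, B ⇓ λ.λ.λ.1 0

Working:
Term A:
  start: (λ.(λ.λ.(λ.λ.λ.1 0) 0) 0) (λ.λ.1)
  [1] (λ.λ.(λ.λ.λ.1 0) 0) (λ.λ.1)
  [2] λ.(λ.λ.λ.1 0) 0
  [3] λ.λ.λ.1 0

Term B:
  start: λ.λ.λ.1 0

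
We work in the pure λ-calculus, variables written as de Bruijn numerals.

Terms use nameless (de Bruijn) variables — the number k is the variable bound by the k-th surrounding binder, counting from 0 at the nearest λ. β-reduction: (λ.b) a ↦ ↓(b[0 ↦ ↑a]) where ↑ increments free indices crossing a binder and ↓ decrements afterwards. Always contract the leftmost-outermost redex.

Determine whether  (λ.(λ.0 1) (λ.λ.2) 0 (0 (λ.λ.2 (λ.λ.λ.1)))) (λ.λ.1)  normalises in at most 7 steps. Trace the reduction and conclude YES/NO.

Answer: YES — reaches normal form λ.λ.λ.λ.λ.λ.λ.λ.1 in 7 ≤ 7 steps

Working:
  start: (λ.(λ.0 1) (λ.λ.2) 0 (0 (λ.λ.2 (λ.λ.λ.1)))) (λ.λ.1)
  [1] (λ.0 (λ.λ.1)) (λ.λ.λ.λ.1) (λ.λ.1) ((λ.λ.1) (λ.λ.(λ.λ.1) (λ.λ.λ.1)))
  [2] (λ.λ.λ.λ.1) (λ.λ.1) (λ.λ.1) ((λ.λ.1) (λ.λ.(λ.λ.1) (λ.λ.λ.1)))
  [3] (λ.λ.λ.1) (λ.λ.1) ((λ.λ.1) (λ.λ.(λ.λ.1) (λ.λ.λ.1)))
  [4] (λ.λ.1) ((λ.λ.1) (λ.λ.(λ.λ.1) (λ.λ.λ.1)))
  [5] λ.(λ.λ.1) (λ.λ.(λ.λ.1) (λ.λ.λ.1))
  [6] λ.λ.λ.λ.(λ.λ.1) (λ.λ.λ.1)
  [7] λ.λ.λ.λ.λ.λ.λ.λ.1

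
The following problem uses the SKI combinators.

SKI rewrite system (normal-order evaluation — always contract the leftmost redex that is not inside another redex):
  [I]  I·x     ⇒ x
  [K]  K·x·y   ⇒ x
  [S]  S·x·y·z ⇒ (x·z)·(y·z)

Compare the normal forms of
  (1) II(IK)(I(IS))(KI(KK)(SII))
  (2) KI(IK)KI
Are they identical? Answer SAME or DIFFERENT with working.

Term A:
  start: II(IK)(I(IS))(KI(KK)(SII))
  →1  I(IK)(I(IS))(KI(KK)(SII))
  →2  IK(I(IS))(KI(KK)(SII))
  →3  K(I(IS))(KI(KK)(SII))
  →4  I(IS)
  →5  IS
  →6  S

Term B:
  start: KI(IK)KI
  →1  IKI
  →2  KI

Answer: DIFFERENT — A ⇓ S, B ⇓ KI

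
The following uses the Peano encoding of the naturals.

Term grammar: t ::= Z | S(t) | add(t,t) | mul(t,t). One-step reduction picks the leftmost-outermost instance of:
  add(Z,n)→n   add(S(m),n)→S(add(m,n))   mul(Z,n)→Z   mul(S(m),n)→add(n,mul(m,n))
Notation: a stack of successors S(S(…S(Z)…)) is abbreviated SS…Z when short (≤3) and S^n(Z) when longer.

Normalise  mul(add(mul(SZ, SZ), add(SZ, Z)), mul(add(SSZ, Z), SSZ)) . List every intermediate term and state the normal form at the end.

  start: mul(add(mul(SZ, SZ), add(SZ, Z)), mul(add(SSZ, Z), SSZ))
  step 1: mul(add(add(SZ, mul(Z, SZ)), add(SZ, Z)), mul(add(SSZ, Z), SSZ))
  step 2: mul(add(S(add(Z, mul(Z, SZ))), add(SZ, Z)), mul(add(SSZ, Z), SSZ))
  step 3: mul(S(add(add(Z, mul(Z, SZ)), add(SZ, Z))), mul(add(SSZ, Z), SSZ))
  step 4: add(mul(add(SSZ, Z), SSZ), mul(add(add(Z, mul(Z, SZ)), add(SZ, Z)), mul(add(SSZ, Z), SSZ)))
  step 5: add(mul(S(add(SZ, Z)), SSZ), mul(add(add(Z, mul(Z, SZ)), add(SZ, Z)), mul(add(SSZ, Z), SSZ)))
  step 6: add(add(SSZ, mul(add(SZ, Z), SSZ)), mul(add(add(Z, mul(Z, SZ)), add(SZ, Z)), mul(add(SSZ, Z), SSZ)))
  step 7: add(S(add(SZ, mul(add(SZ, Z), SSZ))), mul(add(add(Z, mul(Z, SZ)), add(SZ, Z)), mul(add(SSZ, Z), SSZ)))
  step 8: S(add(add(SZ, mul(add(SZ, Z), SSZ)), mul(add(add(Z, mul(Z, SZ)), add(SZ, Z)), mul(add(SSZ, Z), SSZ))))
  step 9: S(add(S(add(Z, mul(add(SZ, Z), SSZ))), mul(add(add(Z, mul(Z, SZ)), add(SZ, Z)), mul(add(SSZ, Z), SSZ))))
  step 10: S(S(add(add(Z, mul(add(SZ, Z), SSZ)), mul(add(add(Z, mul(Z, SZ)), add(SZ, Z)), mul(add(SSZ, Z), SSZ)))))
  step 11: S(S(add(mul(add(SZ, Z), SSZ), mul(add(add(Z, mul(Z, SZ)), add(SZ, Z)), mul(add(SSZ, Z), SSZ)))))
  step 12: S(S(add(mul(S(add(Z, Z)), SSZ), mul(add(add(Z, mul(Z, SZ)), add(SZ, Z)), mul(add(SSZ, Z), SSZ)))))
  step 13: S(S(add(add(SSZ, mul(add(Z, Z), SSZ)), mul(add(add(Z, mul(Z, SZ)), add(SZ, Z)), mul(add(SSZ, Z), SSZ)))))
  step 14: S(S(add(S(add(SZ, mul(add(Z, Z), SSZ))), mul(add(add(Z, mul(Z, SZ)), add(SZ, Z)), mul(add(SSZ, Z), SSZ)))))
  step 15: S(S(S(add(add(SZ, mul(add(Z, Z), SSZ)), mul(add(add(Z, mul(Z, SZ)), add(SZ, Z)), mul(add(SSZ, Z), SSZ))))))
  step 16: S(S(S(add(S(add(Z, mul(add(Z, Z), SSZ))), mul(add(add(Z, mul(Z, SZ)), add(SZ, Z)), mul(add(SSZ, Z), SSZ))))))
  step 17: S(S(S(S(add(add(Z, mul(add(Z, Z), SSZ)), mul(add(add(Z, mul(Z, SZ)), add(SZ, Z)), mul(add(SSZ, Z), SSZ)))))))
  step 18: S(S(S(S(add(mul(add(Z, Z), SSZ), mul(add(add(Z, mul(Z, SZ)), add(SZ, Z)), mul(add(SSZ, Z), SSZ)))))))
  step 19: S(S(S(S(add(mul(Z, SSZ), mul(add(add(Z, mul(Z, SZ)), add(SZ, Z)), mul(add(SSZ, Z), SSZ)))))))
  step 20: S(S(S(S(add(Z, mul(add(add(Z, mul(Z, SZ)), add(SZ, Z)), mul(add(SSZ, Z), SSZ)))))))
  step 21: S(S(S(S(mul(add(add(Z, mul(Z, SZ)), add(SZ, Z)), mul(add(SSZ, Z), SSZ))))))
  step 22: S(S(S(S(mul(add(mul(Z, SZ), add(SZ, Z)), mul(add(SSZ, Z), SSZ))))))
  step 23: S(S(S(S(mul(add(Z, add(SZ, Z)), mul(add(SSZ, Z), SSZ))))))
  step 24: S(S(S(S(mul(add(SZ, Z), mul(add(SSZ, Z), SSZ))))))
  step 25: S(S(S(S(mul(S(add(Z, Z)), mul(add(SSZ, Z), SSZ))))))
  step 26: S(S(S(S(add(mul(add(SSZ, Z), SSZ), mul(add(Z, Z), mul(add(SSZ, Z), SSZ)))))))
  step 27: S(S(S(S(add(mul(S(add(SZ, Z)), SSZ), mul(add(Z, Z), mul(add(SSZ, Z), SSZ)))))))
  step 28: S(S(S(S(add(add(SSZ, mul(add(SZ, Z), SSZ)), mul(add(Z, Z), mul(add(SSZ, Z), SSZ)))))))
  step 29: S(S(S(S(add(S(add(SZ, mul(add(SZ, Z), SSZ))), mul(add(Z, Z), mul(add(SSZ, Z), SSZ)))))))
  step 30: S(S(S(S(S(add(add(SZ, mul(add(SZ, Z), SSZ)), mul(add(Z, Z), mul(add(SSZ, Z), SSZ))))))))
  step 31: S(S(S(S(S(add(S(add(Z, mul(add(SZ, Z), SSZ))), mul(add(Z, Z), mul(add(SSZ, Z), SSZ))))))))
  step 32: S(S(S(S(S(S(add(add(Z, mul(add(SZ, Z), SSZ)), mul(add(Z, Z), mul(add(SSZ, Z), SSZ)))))))))
  step 33: S(S(S(S(S(S(add(mul(add(SZ, Z), SSZ), mul(add(Z, Z), mul(add(SSZ, Z), SSZ)))))))))
  step 34: S(S(S(S(S(S(add(mul(S(add(Z, Z)), SSZ), mul(add(Z, Z), mul(add(SSZ, Z), SSZ)))))))))
  step 35: S(S(S(S(S(S(add(add(SSZ, mul(add(Z, Z), SSZ)), mul(add(Z, Z), mul(add(SSZ, Z), SSZ)))))))))
  step 36: S(S(S(S(S(S(add(S(add(SZ, mul(add(Z, Z), SSZ))), mul(add(Z, Z), mul(add(SSZ, Z), SSZ)))))))))
  step 37: S(S(S(S(S(S(S(add(add(SZ, mul(add(Z, Z), SSZ)), mul(add(Z, Z), mul(add(SSZ, Z), SSZ))))))))))
  step 38: S(S(S(S(S(S(S(add(S(add(Z, mul(add(Z, Z), SSZ))), mul(add(Z, Z), mul(add(SSZ, Z), SSZ))))))))))
  step 39: S(S(S(S(S(S(S(S(add(add(Z, mul(add(Z, Z), SSZ)), mul(add(Z, Z), mul(add(SSZ, Z), SSZ)))))))))))
  step 40: S(S(S(S(S(S(S(S(add(mul(add(Z, Z), SSZ), mul(add(Z, Z), mul(add(SSZ, Z), SSZ)))))))))))
  step 41: S(S(S(S(S(S(S(S(add(mul(Z, SSZ), mul(add(Z, Z), mul(add(SSZ, Z), SSZ)))))))))))
  step 42: S(S(S(S(S(S(S(S(add(Z, mul(add(Z, Z), mul(add(SSZ, Z), SSZ)))))))))))
  step 43: S(S(S(S(S(S(S(S(mul(add(Z, Z), mul(add(SSZ, Z), SSZ))))))))))
  step 44: S(S(S(S(S(S(S(S(mul(Z, mul(add(SSZ, Z), SSZ))))))))))
  step 45: S^8(Z)

Answer: normal form = S^8(Z)  (in 45 steps)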